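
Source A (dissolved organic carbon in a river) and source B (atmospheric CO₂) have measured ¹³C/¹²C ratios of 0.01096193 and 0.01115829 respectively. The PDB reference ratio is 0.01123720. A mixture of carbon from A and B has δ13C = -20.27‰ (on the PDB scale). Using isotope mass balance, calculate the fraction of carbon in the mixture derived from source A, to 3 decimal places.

δ_A = (0.01096193/0.01123720 − 1)×1000 = (0.975504 − 1)×1000 = -24.496‰
δ_B = (0.01115829/0.01123720 − 1)×1000 = (0.992978 − 1)×1000 = -7.022‰
f_A = (δ_mix − δ_B)/(δ_A − δ_B) = (-20.27 − (-7.022))/(-24.496 − (-7.022))
f_A = -13.248 / -17.474 = 0.7581

0.758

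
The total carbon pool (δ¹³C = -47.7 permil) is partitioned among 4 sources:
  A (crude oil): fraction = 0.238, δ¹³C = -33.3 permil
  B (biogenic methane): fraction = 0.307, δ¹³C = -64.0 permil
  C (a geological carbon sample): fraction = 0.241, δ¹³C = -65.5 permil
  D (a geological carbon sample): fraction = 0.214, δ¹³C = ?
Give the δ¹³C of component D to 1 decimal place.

Isotope mass balance: δ_bulk = Σ fᵢ·δᵢ.
-47.7 = 0.238×(-33.3) + 0.307×(-64.0) + 0.241×(-65.5) + 0.214×δ_D
0.214·δ_D = -47.7 − (-43.359) = -4.341
δ_D = -4.341 / 0.214 = -20.29 permil

-20.3 permil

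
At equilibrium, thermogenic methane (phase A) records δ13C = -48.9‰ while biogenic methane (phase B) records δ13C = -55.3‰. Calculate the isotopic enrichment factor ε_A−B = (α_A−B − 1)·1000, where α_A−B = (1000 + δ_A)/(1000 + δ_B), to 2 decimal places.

6.77‰

α_A−B = (1000 + -48.9) / (1000 + -55.3) = 951.1 / 944.7 = 1.006775
ε_A−B = (1.006775 − 1) × 1000 = 6.775‰
(The approximation ε ≈ δ_A − δ_B would give 6.4‰.)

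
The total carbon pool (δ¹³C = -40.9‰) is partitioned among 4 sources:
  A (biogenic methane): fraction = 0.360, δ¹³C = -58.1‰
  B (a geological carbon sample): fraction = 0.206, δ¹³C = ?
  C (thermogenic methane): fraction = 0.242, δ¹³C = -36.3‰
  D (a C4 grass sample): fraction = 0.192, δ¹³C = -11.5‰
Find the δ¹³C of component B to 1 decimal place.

Isotope mass balance: δ_bulk = Σ fᵢ·δᵢ.
-40.9 = 0.360×(-58.1) + 0.206×δ_B + 0.242×(-36.3) + 0.192×(-11.5)
0.206·δ_B = -40.9 − (-31.909) = -8.991
δ_B = -8.991 / 0.206 = -43.65‰

-43.6‰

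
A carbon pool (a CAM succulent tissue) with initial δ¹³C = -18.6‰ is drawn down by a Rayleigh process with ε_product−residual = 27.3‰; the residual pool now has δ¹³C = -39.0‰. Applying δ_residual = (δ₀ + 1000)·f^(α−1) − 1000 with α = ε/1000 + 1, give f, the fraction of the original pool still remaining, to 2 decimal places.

α − 1 = ε/1000 = 0.0273
(δ_res + 1000)/(δ₀ + 1000) = (-39.0 + 1000)/(-18.6 + 1000) = 961.0/981.4 = 0.979213
f = 0.979213^(1/0.0273) = exp(ln(0.979213)/0.0273) = exp(-0.02101/0.0273)
f = exp(-0.7694) = 0.4633

0.46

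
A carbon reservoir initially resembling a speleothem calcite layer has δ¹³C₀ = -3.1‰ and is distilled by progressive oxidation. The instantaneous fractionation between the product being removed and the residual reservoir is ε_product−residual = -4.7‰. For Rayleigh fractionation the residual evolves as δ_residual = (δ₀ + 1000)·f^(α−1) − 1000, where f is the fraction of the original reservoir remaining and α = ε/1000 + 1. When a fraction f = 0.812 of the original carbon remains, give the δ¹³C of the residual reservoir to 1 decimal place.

Rayleigh residual: δ_res = (δ₀ + 1000)·f^(α−1) − 1000
α = ε/1000 + 1 = 0.99530, so α − 1 = -0.00470
f^(α−1) = 0.812^(-0.00470) = 1.000979
δ_res = (-3.1 + 1000) × 1.000979 − 1000 = 997.876 − 1000 = -2.12‰

-2.1‰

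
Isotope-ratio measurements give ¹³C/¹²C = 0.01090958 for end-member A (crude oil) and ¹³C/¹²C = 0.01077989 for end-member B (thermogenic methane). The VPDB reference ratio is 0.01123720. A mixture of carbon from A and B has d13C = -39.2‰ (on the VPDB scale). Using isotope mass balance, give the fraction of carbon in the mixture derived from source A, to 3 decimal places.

0.130

δ_A = (0.01090958/0.01123720 − 1)×1000 = (0.970845 − 1)×1000 = -29.155‰
δ_B = (0.01077989/0.01123720 − 1)×1000 = (0.959304 − 1)×1000 = -40.696‰
f_A = (δ_mix − δ_B)/(δ_A − δ_B) = (-39.2 − (-40.696))/(-29.155 − (-40.696))
f_A = 1.496 / 11.541 = 0.1296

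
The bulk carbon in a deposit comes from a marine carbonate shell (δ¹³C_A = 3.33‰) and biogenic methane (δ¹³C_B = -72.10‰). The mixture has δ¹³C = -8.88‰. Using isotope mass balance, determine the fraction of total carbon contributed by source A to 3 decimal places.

0.838

δ_mix = f_A·δ_A + (1 − f_A)·δ_B  ⇒  f_A = (δ_mix − δ_B)/(δ_A − δ_B)
f_A = (-8.88 − (-72.10)) / (3.33 − (-72.10))
f_A = 63.22 / 75.43 = 0.8381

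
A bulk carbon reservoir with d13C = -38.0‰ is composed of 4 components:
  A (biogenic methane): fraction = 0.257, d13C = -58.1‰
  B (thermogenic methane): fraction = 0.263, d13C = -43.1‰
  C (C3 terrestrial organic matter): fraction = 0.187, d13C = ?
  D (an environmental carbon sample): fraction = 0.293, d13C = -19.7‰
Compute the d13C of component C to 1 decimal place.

Isotope mass balance: δ_bulk = Σ fᵢ·δᵢ.
-38.0 = 0.257×(-58.1) + 0.263×(-43.1) + 0.187×δ_C + 0.293×(-19.7)
0.187·δ_C = -38.0 − (-32.039) = -5.961
δ_C = -5.961 / 0.187 = -31.88‰

-31.9‰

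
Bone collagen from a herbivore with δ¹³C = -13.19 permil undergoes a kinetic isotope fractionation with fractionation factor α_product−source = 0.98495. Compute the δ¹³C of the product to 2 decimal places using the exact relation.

-28.04 permil

δ_product = (δ_source + 1000)·α − 1000
δ_product = (-13.19 + 1000) × 0.98495 − 1000
δ_product = 971.959 − 1000 = -28.041 permil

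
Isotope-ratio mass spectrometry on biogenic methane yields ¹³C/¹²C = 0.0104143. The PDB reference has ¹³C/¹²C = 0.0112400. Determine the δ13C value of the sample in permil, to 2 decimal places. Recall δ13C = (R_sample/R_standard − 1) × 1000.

δ13C = (R_sample / R_standard − 1) × 1000
R_sample / R_standard = 0.0104143 / 0.0112400 = 0.926539
δ13C = (0.926539 − 1) × 1000 = -73.461 permil

-73.46 permil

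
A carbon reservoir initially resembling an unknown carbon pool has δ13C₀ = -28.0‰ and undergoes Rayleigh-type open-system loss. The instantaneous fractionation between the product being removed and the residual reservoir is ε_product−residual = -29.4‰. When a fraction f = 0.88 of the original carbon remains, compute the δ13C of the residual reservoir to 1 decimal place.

Rayleigh residual: δ_res = (δ₀ + 1000)·f^(α−1) − 1000
α = ε/1000 + 1 = 0.97060, so α − 1 = -0.02940
f^(α−1) = 0.88^(-0.02940) = 1.003765
δ_res = (-28.0 + 1000) × 1.003765 − 1000 = 975.660 − 1000 = -24.34‰

-24.3‰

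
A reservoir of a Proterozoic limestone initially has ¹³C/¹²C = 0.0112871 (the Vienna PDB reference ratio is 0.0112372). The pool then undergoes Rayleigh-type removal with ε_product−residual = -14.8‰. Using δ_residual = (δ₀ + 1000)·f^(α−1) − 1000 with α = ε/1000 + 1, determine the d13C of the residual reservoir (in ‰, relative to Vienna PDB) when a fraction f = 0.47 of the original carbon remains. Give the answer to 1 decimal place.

δ₀ = (0.0112871/0.0112372 − 1)×1000 = (1.004441 − 1)×1000 = 4.441‰
α − 1 = ε/1000 = -0.0148
f^(α−1) = 0.47^(-0.0148) = 1.011237
δ_res = (4.441 + 1000) × 1.011237 − 1000 = 1015.728 − 1000 = 15.73‰

15.7‰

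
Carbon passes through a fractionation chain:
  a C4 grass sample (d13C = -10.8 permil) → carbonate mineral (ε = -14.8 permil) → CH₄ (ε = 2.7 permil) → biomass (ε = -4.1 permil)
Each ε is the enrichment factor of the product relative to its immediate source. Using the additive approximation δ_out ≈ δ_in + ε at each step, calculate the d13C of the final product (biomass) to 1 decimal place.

step 1: δ ≈ -10.8 + (-14.8) = -25.6 permil
step 2: δ ≈ -25.6 + (2.7) = -22.9 permil
step 3: δ ≈ -22.9 + (-4.1) = -27.0 permil

-27.0 permil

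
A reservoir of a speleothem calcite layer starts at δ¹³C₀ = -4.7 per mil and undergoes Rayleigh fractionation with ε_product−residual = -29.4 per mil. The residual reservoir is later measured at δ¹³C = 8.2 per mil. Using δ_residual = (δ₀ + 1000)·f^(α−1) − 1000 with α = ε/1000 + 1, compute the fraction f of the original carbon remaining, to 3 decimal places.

α − 1 = ε/1000 = -0.0294
(δ_res + 1000)/(δ₀ + 1000) = (8.2 + 1000)/(-4.7 + 1000) = 1008.2/995.3 = 1.012961
f = 1.012961^(1/-0.0294) = exp(ln(1.012961)/-0.0294) = exp(0.01288/-0.0294)
f = exp(-0.4380) = 0.6453

0.645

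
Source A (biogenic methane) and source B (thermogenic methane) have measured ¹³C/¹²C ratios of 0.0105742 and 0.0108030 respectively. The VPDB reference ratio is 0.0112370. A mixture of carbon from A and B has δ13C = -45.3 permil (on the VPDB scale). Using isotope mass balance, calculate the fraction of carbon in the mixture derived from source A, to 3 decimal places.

δ_A = (0.0105742/0.0112370 − 1)×1000 = (0.941016 − 1)×1000 = -58.984 permil
δ_B = (0.0108030/0.0112370 − 1)×1000 = (0.961378 − 1)×1000 = -38.622 permil
f_A = (δ_mix − δ_B)/(δ_A − δ_B) = (-45.3 − (-38.622))/(-58.984 − (-38.622))
f_A = -6.678 / -20.361 = 0.3280

0.328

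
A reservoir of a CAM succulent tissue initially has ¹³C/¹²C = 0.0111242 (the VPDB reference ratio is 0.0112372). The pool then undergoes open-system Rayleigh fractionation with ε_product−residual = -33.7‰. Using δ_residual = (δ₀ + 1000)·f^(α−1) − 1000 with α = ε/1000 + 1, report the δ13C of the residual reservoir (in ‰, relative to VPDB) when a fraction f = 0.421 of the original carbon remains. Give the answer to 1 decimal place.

19.2‰

δ₀ = (0.0111242/0.0112372 − 1)×1000 = (0.989944 − 1)×1000 = -10.056‰
α − 1 = ε/1000 = -0.0337
f^(α−1) = 0.421^(-0.0337) = 1.029584
δ_res = (-10.056 + 1000) × 1.029584 − 1000 = 1019.230 − 1000 = 19.23‰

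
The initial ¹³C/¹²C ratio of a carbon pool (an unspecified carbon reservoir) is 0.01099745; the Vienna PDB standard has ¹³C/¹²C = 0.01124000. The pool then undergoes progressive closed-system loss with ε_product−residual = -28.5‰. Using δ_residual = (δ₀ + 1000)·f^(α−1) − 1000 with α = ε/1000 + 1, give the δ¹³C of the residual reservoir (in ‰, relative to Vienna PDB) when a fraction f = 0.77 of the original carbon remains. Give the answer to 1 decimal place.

-14.3‰

δ₀ = (0.01099745/0.01124000 − 1)×1000 = (0.978421 − 1)×1000 = -21.579‰
α − 1 = ε/1000 = -0.0285
f^(α−1) = 0.77^(-0.0285) = 1.007477
δ_res = (-21.579 + 1000) × 1.007477 − 1000 = 985.736 − 1000 = -14.26‰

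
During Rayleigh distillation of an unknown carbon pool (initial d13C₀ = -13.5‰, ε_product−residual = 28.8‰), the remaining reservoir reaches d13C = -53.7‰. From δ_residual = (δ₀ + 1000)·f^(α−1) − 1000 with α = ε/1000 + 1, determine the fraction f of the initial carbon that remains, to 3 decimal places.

α − 1 = ε/1000 = 0.0288
(δ_res + 1000)/(δ₀ + 1000) = (-53.7 + 1000)/(-13.5 + 1000) = 946.3/986.5 = 0.959250
f = 0.959250^(1/0.0288) = exp(ln(0.959250)/0.0288) = exp(-0.04160/0.0288)
f = exp(-1.4446) = 0.2358

0.236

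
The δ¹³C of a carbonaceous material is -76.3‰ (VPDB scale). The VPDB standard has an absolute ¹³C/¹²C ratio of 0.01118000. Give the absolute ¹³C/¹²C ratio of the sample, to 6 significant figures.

R_sample = R_standard × (δ¹³C/1000 + 1)
R_sample = 0.01118000 × (-76.3/1000 + 1) = 0.01118000 × 0.923700
R_sample = 0.0103270

0.0103270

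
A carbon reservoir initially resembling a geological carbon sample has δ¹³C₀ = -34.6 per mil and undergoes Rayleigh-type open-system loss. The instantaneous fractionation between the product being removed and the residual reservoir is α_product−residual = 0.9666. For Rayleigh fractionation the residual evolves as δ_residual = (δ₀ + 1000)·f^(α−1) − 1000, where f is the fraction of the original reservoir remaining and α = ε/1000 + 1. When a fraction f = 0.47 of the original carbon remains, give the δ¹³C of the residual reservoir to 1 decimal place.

-9.9 per mil

Rayleigh residual: δ_res = (δ₀ + 1000)·f^(α−1) − 1000
α − 1 = -0.03340
f^(α−1) = 0.47^(-0.03340) = 1.025538
δ_res = (-34.6 + 1000) × 1.025538 − 1000 = 990.055 − 1000 = -9.95 per mil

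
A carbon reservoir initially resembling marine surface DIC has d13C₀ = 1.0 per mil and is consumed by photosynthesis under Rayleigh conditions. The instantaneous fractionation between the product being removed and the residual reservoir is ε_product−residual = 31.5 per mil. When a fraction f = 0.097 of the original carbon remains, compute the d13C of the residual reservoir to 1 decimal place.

-69.9 per mil

Rayleigh residual: δ_res = (δ₀ + 1000)·f^(α−1) − 1000
α = ε/1000 + 1 = 1.03150, so α − 1 = 0.03150
f^(α−1) = 0.097^(0.03150) = 0.929145
δ_res = (1.0 + 1000) × 0.929145 − 1000 = 930.074 − 1000 = -69.93 per mil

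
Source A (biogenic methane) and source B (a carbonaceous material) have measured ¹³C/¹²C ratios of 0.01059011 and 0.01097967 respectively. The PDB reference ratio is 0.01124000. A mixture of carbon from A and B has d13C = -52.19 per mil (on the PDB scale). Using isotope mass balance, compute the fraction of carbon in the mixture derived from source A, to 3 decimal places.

δ_A = (0.01059011/0.01124000 − 1)×1000 = (0.942181 − 1)×1000 = -57.819 per mil
δ_B = (0.01097967/0.01124000 − 1)×1000 = (0.976839 − 1)×1000 = -23.161 per mil
f_A = (δ_mix − δ_B)/(δ_A − δ_B) = (-52.19 − (-23.161))/(-57.819 − (-23.161))
f_A = -29.029 / -34.658 = 0.8376

0.838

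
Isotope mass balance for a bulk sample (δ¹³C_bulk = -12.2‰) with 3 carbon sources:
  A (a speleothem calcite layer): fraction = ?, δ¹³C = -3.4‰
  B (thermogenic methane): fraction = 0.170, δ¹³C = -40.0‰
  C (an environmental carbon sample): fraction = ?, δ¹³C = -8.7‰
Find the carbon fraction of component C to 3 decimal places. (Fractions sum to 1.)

Let f_C and f_A be the unknown fractions; fractions sum to 1 so f_C + f_A = 0.830.
Mass balance: Σ fᵢ·δᵢ = δ_bulk ⇒ f_C·(-8.7) + f_A·(-3.4) = -12.2 − (-6.800) = -5.400
Substitute f_A = 0.830 − f_C:
f_C·(-8.7 − -3.4) = -5.400 − 0.830×(-3.4) = -2.578
f_C = -2.578 / -5.3 = 0.4864

0.486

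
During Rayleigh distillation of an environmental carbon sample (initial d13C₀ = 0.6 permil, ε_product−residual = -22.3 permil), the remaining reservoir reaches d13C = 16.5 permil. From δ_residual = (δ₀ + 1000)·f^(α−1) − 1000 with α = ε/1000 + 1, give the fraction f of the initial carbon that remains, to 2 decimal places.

α − 1 = ε/1000 = -0.0223
(δ_res + 1000)/(δ₀ + 1000) = (16.5 + 1000)/(0.6 + 1000) = 1016.5/1000.6 = 1.015890
f = 1.015890^(1/-0.0223) = exp(ln(1.015890)/-0.0223) = exp(0.01577/-0.0223)
f = exp(-0.7070) = 0.4931

0.49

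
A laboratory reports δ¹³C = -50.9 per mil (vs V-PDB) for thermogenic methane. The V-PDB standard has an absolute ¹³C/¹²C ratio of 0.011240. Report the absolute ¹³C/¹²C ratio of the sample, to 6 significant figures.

R_sample = R_standard × (δ¹³C/1000 + 1)
R_sample = 0.011240 × (-50.9/1000 + 1) = 0.011240 × 0.949100
R_sample = 0.0106679

0.0106679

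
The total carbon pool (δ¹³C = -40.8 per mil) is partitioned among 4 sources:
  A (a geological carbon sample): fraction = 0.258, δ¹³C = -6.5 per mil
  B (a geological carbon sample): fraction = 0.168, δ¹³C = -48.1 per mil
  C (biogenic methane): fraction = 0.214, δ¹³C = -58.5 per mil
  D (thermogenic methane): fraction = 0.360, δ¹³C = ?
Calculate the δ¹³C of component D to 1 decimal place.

Isotope mass balance: δ_bulk = Σ fᵢ·δᵢ.
-40.8 = 0.258×(-6.5) + 0.168×(-48.1) + 0.214×(-58.5) + 0.360×δ_D
0.360·δ_D = -40.8 − (-22.277) = -18.523
δ_D = -18.523 / 0.360 = -51.45 per mil

-51.5 per mil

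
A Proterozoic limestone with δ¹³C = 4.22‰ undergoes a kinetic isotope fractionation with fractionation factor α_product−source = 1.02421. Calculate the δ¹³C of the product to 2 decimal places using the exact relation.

δ_product = (δ_source + 1000)·α − 1000
δ_product = (4.22 + 1000) × 1.02421 − 1000
δ_product = 1028.532 − 1000 = 28.532‰

28.53‰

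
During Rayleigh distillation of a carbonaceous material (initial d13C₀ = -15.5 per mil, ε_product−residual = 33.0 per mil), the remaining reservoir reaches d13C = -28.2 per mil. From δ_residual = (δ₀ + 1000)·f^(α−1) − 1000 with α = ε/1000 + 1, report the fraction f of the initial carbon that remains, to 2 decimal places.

α − 1 = ε/1000 = 0.0330
(δ_res + 1000)/(δ₀ + 1000) = (-28.2 + 1000)/(-15.5 + 1000) = 971.8/984.5 = 0.987100
f = 0.987100^(1/0.0330) = exp(ln(0.987100)/0.0330) = exp(-0.01298/0.0330)
f = exp(-0.3935) = 0.6747

0.67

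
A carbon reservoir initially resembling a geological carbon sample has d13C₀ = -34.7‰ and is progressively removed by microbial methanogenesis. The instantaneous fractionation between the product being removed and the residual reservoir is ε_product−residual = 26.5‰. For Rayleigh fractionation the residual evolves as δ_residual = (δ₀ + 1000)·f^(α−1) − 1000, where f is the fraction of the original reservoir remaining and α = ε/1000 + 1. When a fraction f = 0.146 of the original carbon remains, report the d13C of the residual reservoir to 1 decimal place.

Rayleigh residual: δ_res = (δ₀ + 1000)·f^(α−1) − 1000
α = ε/1000 + 1 = 1.02650, so α − 1 = 0.02650
f^(α−1) = 0.146^(0.02650) = 0.950288
δ_res = (-34.7 + 1000) × 0.950288 − 1000 = 917.313 − 1000 = -82.69‰

-82.7‰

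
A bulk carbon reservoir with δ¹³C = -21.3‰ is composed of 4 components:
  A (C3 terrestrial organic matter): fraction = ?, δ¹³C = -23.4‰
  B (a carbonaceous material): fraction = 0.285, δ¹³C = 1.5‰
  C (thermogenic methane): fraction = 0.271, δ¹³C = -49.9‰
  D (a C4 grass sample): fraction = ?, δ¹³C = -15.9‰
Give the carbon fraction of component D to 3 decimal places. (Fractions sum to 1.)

0.291

Let f_D and f_A be the unknown fractions; fractions sum to 1 so f_D + f_A = 0.444.
Mass balance: Σ fᵢ·δᵢ = δ_bulk ⇒ f_D·(-15.9) + f_A·(-23.4) = -21.3 − (-13.095) = -8.205
Substitute f_A = 0.444 − f_D:
f_D·(-15.9 − -23.4) = -8.205 − 0.444×(-23.4) = 2.185
f_D = 2.185 / 7.5 = 0.2913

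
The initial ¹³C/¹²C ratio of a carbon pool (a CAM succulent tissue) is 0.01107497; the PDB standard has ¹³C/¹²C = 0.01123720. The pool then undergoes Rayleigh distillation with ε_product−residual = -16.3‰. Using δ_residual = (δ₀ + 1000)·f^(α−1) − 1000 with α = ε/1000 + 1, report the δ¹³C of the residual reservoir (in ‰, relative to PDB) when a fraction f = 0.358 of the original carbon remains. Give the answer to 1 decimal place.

2.2‰

δ₀ = (0.01107497/0.01123720 − 1)×1000 = (0.985563 − 1)×1000 = -14.437‰
α − 1 = ε/1000 = -0.0163
f^(α−1) = 0.358^(-0.0163) = 1.016885
δ_res = (-14.437 + 1000) × 1.016885 − 1000 = 1002.204 − 1000 = 2.20‰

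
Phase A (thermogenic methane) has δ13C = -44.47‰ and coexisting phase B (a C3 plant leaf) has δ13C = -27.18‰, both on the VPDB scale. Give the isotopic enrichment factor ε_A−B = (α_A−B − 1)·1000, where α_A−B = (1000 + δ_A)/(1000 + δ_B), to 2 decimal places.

α_A−B = (1000 + -44.47) / (1000 + -27.18) = 955.53 / 972.82 = 0.982227
ε_A−B = (0.982227 − 1) × 1000 = -17.773‰
(The approximation ε ≈ δ_A − δ_B would give -17.29‰.)

-17.77‰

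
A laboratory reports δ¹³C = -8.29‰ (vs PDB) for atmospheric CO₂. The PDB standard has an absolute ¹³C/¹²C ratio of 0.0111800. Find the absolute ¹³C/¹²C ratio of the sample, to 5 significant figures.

0.011087

R_sample = R_standard × (δ¹³C/1000 + 1)
R_sample = 0.0111800 × (-8.29/1000 + 1) = 0.0111800 × 0.991710
R_sample = 0.0110873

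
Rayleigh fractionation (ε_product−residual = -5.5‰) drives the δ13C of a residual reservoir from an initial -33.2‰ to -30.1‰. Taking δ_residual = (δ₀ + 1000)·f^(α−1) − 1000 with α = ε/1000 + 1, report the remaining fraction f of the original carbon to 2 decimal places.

α − 1 = ε/1000 = -0.0055
(δ_res + 1000)/(δ₀ + 1000) = (-30.1 + 1000)/(-33.2 + 1000) = 969.9/966.8 = 1.003206
f = 1.003206^(1/-0.0055) = exp(ln(1.003206)/-0.0055) = exp(0.00320/-0.0055)
f = exp(-0.5821) = 0.5587

0.56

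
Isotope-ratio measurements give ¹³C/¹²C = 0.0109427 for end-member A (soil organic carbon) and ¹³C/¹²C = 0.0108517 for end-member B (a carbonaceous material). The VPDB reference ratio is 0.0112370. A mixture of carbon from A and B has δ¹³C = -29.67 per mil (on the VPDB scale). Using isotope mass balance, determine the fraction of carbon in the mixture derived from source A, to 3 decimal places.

0.570

δ_A = (0.0109427/0.0112370 − 1)×1000 = (0.973810 − 1)×1000 = -26.190 per mil
δ_B = (0.0108517/0.0112370 − 1)×1000 = (0.965711 − 1)×1000 = -34.289 per mil
f_A = (δ_mix − δ_B)/(δ_A − δ_B) = (-29.67 − (-34.289))/(-26.190 − (-34.289))
f_A = 4.619 / 8.098 = 0.5703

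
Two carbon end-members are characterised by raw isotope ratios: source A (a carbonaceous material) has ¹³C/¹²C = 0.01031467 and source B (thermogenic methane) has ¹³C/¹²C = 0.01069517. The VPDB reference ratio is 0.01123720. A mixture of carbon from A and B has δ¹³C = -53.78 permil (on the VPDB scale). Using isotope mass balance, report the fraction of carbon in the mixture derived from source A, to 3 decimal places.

0.164

δ_A = (0.01031467/0.01123720 − 1)×1000 = (0.917904 − 1)×1000 = -82.096 permil
δ_B = (0.01069517/0.01123720 − 1)×1000 = (0.951765 − 1)×1000 = -48.235 permil
f_A = (δ_mix − δ_B)/(δ_A − δ_B) = (-53.78 − (-48.235))/(-82.096 − (-48.235))
f_A = -5.545 / -33.861 = 0.1637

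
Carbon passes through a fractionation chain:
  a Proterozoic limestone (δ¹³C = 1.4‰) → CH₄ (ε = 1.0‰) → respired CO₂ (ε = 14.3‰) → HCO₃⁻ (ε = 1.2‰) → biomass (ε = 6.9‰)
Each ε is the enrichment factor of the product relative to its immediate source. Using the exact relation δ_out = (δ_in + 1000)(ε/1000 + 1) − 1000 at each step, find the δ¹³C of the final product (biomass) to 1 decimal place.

25.0‰

step 1: δ = (1.40 + 1000)·(1.0/1000 + 1) − 1000 = 2.40‰
step 2: δ = (2.40 + 1000)·(14.3/1000 + 1) − 1000 = 16.74‰
step 3: δ = (16.74 + 1000)·(1.2/1000 + 1) − 1000 = 17.96‰
step 4: δ = (17.96 + 1000)·(6.9/1000 + 1) − 1000 = 24.98‰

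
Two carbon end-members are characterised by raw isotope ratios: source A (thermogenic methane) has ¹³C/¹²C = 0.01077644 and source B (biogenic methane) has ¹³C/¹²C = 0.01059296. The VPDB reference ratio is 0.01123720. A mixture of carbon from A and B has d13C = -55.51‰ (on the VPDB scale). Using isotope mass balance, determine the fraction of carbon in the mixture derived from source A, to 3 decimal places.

δ_A = (0.01077644/0.01123720 − 1)×1000 = (0.958997 − 1)×1000 = -41.003‰
δ_B = (0.01059296/0.01123720 − 1)×1000 = (0.942669 − 1)×1000 = -57.331‰
f_A = (δ_mix − δ_B)/(δ_A − δ_B) = (-55.51 − (-57.331))/(-41.003 − (-57.331))
f_A = 1.821 / 16.328 = 0.1115

0.112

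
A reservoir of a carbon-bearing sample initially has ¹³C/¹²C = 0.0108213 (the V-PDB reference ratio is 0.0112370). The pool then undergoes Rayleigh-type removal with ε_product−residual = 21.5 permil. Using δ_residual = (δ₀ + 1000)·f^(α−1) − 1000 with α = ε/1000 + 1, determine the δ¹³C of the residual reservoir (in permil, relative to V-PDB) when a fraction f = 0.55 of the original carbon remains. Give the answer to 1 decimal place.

-49.3 permil

δ₀ = (0.0108213/0.0112370 − 1)×1000 = (0.963006 − 1)×1000 = -36.994 permil
α − 1 = ε/1000 = 0.0215
f^(α−1) = 0.55^(0.0215) = 0.987229
δ_res = (-36.994 + 1000) × 0.987229 − 1000 = 950.707 − 1000 = -49.29 permil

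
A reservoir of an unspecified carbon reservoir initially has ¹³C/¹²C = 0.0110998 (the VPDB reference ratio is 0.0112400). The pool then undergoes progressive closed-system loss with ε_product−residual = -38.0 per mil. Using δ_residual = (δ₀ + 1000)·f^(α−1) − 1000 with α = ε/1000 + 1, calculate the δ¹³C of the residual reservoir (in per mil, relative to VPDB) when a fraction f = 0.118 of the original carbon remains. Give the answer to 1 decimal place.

71.1 per mil

δ₀ = (0.0110998/0.0112400 − 1)×1000 = (0.987527 − 1)×1000 = -12.473 per mil
α − 1 = ε/1000 = -0.0380
f^(α−1) = 0.118^(-0.0380) = 1.084597
δ_res = (-12.473 + 1000) × 1.084597 − 1000 = 1071.069 − 1000 = 71.07 per mil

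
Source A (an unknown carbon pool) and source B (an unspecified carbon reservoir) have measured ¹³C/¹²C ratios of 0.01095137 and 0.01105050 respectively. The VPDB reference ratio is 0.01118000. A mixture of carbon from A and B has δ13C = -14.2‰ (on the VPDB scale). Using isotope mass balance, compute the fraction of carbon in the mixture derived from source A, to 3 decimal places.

δ_A = (0.01095137/0.01118000 − 1)×1000 = (0.979550 − 1)×1000 = -20.450‰
δ_B = (0.01105050/0.01118000 − 1)×1000 = (0.988417 − 1)×1000 = -11.583‰
f_A = (δ_mix − δ_B)/(δ_A − δ_B) = (-14.2 − (-11.583))/(-20.450 − (-11.583))
f_A = -2.617 / -8.867 = 0.2951

0.295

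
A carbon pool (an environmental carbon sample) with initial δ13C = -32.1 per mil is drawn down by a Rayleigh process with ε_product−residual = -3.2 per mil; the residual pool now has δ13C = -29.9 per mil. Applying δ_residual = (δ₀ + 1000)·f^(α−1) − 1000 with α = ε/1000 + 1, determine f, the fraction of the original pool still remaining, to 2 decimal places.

0.49

α − 1 = ε/1000 = -0.0032
(δ_res + 1000)/(δ₀ + 1000) = (-29.9 + 1000)/(-32.1 + 1000) = 970.1/967.9 = 1.002273
f = 1.002273^(1/-0.0032) = exp(ln(1.002273)/-0.0032) = exp(0.00227/-0.0032)
f = exp(-0.7095) = 0.4919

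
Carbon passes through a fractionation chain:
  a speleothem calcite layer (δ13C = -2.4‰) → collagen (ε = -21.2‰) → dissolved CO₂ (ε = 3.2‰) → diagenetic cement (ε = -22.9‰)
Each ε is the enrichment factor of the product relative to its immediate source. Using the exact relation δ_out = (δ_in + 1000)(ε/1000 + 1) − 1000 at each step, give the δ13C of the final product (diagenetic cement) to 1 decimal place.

-42.9‰

step 1: δ = (-2.40 + 1000)·(-21.2/1000 + 1) − 1000 = -23.55‰
step 2: δ = (-23.55 + 1000)·(3.2/1000 + 1) − 1000 = -20.42‰
step 3: δ = (-20.42 + 1000)·(-22.9/1000 + 1) − 1000 = -42.86‰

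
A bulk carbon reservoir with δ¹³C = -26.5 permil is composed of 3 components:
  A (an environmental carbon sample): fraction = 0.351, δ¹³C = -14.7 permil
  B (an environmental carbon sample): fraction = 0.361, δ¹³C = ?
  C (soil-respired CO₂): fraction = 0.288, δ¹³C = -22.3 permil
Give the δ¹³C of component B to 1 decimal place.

-41.3 permil

Isotope mass balance: δ_bulk = Σ fᵢ·δᵢ.
-26.5 = 0.351×(-14.7) + 0.361×δ_B + 0.288×(-22.3)
0.361·δ_B = -26.5 − (-11.582) = -14.918
δ_B = -14.918 / 0.361 = -41.32 permil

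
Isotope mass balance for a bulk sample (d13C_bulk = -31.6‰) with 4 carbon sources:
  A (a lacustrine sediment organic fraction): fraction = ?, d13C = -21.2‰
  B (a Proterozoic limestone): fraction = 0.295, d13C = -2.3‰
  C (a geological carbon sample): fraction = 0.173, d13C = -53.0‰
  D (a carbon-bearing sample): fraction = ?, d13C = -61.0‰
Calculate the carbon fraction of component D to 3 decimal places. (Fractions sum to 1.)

0.263

Let f_D and f_A be the unknown fractions; fractions sum to 1 so f_D + f_A = 0.532.
Mass balance: Σ fᵢ·δᵢ = δ_bulk ⇒ f_D·(-61.0) + f_A·(-21.2) = -31.6 − (-9.847) = -21.753
Substitute f_A = 0.532 − f_D:
f_D·(-61.0 − -21.2) = -21.753 − 0.532×(-21.2) = -10.474
f_D = -10.474 / -39.8 = 0.2632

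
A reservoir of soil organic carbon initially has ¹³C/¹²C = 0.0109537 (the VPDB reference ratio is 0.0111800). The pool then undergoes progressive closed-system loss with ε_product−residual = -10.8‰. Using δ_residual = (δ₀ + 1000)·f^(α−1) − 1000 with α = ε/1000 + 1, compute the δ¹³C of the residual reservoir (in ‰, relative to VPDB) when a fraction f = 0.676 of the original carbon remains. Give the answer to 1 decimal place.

δ₀ = (0.0109537/0.0111800 − 1)×1000 = (0.979758 − 1)×1000 = -20.242‰
α − 1 = ε/1000 = -0.0108
f^(α−1) = 0.676^(-0.0108) = 1.004238
δ_res = (-20.242 + 1000) × 1.004238 − 1000 = 983.911 − 1000 = -16.09‰

-16.1‰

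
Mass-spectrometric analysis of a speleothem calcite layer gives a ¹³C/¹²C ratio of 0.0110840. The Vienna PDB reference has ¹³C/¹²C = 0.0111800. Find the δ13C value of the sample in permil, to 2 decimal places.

δ13C = (R_sample / R_standard − 1) × 1000
R_sample / R_standard = 0.0110840 / 0.0111800 = 0.991413
δ13C = (0.991413 − 1) × 1000 = -8.587 permil

-8.59 permil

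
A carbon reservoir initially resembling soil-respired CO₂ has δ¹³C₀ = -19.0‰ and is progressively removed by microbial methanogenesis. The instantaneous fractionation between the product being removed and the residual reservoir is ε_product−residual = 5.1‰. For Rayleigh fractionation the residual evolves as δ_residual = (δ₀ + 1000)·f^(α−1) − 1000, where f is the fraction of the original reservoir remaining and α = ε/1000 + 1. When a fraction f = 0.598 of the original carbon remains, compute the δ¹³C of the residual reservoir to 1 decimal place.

-21.6‰

Rayleigh residual: δ_res = (δ₀ + 1000)·f^(α−1) − 1000
α = ε/1000 + 1 = 1.00510, so α − 1 = 0.00510
f^(α−1) = 0.598^(0.00510) = 0.997381
δ_res = (-19.0 + 1000) × 0.997381 − 1000 = 978.431 − 1000 = -21.57‰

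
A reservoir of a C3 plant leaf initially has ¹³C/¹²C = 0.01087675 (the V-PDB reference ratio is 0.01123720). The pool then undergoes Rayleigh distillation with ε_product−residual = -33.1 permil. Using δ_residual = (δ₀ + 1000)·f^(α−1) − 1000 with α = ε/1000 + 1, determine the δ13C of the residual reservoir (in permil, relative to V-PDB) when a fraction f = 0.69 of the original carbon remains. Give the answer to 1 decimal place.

δ₀ = (0.01087675/0.01123720 − 1)×1000 = (0.967924 − 1)×1000 = -32.076 permil
α − 1 = ε/1000 = -0.0331
f^(α−1) = 0.69^(-0.0331) = 1.012358
δ_res = (-32.076 + 1000) × 1.012358 − 1000 = 979.885 − 1000 = -20.11 permil

-20.1 permil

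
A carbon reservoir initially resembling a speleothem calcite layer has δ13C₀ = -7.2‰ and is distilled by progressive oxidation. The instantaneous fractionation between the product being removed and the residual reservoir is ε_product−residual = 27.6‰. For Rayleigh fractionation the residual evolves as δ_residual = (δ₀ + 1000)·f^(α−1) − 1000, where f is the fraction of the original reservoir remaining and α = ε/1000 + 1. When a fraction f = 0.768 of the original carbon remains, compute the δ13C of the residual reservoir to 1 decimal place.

Rayleigh residual: δ_res = (δ₀ + 1000)·f^(α−1) − 1000
α = ε/1000 + 1 = 1.02760, so α − 1 = 0.02760
f^(α−1) = 0.768^(0.02760) = 0.992741
δ_res = (-7.2 + 1000) × 0.992741 − 1000 = 985.593 − 1000 = -14.41‰

-14.4‰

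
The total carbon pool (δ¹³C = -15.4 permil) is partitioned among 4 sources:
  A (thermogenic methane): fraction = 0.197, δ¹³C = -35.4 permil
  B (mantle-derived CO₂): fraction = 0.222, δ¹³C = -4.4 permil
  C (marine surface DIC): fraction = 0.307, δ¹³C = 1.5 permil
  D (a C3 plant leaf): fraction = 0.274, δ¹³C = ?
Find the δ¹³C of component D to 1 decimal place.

-28.9 permil

Isotope mass balance: δ_bulk = Σ fᵢ·δᵢ.
-15.4 = 0.197×(-35.4) + 0.222×(-4.4) + 0.307×(1.5) + 0.274×δ_D
0.274·δ_D = -15.4 − (-7.490) = -7.910
δ_D = -7.910 / 0.274 = -28.87 permil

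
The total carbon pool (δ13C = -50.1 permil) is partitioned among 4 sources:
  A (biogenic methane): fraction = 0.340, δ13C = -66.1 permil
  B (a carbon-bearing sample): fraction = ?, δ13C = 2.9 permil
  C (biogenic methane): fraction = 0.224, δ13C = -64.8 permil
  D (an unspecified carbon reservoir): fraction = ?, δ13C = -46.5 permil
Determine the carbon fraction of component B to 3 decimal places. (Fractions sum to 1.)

Let f_B and f_D be the unknown fractions; fractions sum to 1 so f_B + f_D = 0.436.
Mass balance: Σ fᵢ·δᵢ = δ_bulk ⇒ f_B·(2.9) + f_D·(-46.5) = -50.1 − (-36.989) = -13.111
Substitute f_D = 0.436 − f_B:
f_B·(2.9 − -46.5) = -13.111 − 0.436×(-46.5) = 7.163
f_B = 7.163 / 49.4 = 0.1450

0.145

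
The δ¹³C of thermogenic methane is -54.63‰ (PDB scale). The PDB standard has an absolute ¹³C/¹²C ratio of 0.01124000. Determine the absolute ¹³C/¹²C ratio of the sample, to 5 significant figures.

0.010626

R_sample = R_standard × (δ¹³C/1000 + 1)
R_sample = 0.01124000 × (-54.63/1000 + 1) = 0.01124000 × 0.945370
R_sample = 0.0106260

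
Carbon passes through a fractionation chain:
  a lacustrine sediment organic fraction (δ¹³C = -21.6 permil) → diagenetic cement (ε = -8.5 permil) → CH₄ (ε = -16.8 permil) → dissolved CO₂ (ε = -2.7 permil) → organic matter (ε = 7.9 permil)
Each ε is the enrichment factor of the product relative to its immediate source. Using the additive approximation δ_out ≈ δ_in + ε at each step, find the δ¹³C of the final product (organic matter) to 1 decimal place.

-41.7 permil

step 1: δ ≈ -21.6 + (-8.5) = -30.1 permil
step 2: δ ≈ -30.1 + (-16.8) = -46.9 permil
step 3: δ ≈ -46.9 + (-2.7) = -49.6 permil
step 4: δ ≈ -49.6 + (7.9) = -41.7 permil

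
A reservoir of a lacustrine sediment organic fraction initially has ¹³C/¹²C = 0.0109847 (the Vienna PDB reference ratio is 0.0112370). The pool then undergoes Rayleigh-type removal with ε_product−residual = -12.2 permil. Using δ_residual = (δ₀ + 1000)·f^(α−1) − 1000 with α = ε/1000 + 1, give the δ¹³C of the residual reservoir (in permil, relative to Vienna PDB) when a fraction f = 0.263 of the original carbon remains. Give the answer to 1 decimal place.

-6.4 permil

δ₀ = (0.0109847/0.0112370 − 1)×1000 = (0.977547 − 1)×1000 = -22.453 permil
α − 1 = ε/1000 = -0.0122
f^(α−1) = 0.263^(-0.0122) = 1.016428
δ_res = (-22.453 + 1000) × 1.016428 − 1000 = 993.606 − 1000 = -6.39 permil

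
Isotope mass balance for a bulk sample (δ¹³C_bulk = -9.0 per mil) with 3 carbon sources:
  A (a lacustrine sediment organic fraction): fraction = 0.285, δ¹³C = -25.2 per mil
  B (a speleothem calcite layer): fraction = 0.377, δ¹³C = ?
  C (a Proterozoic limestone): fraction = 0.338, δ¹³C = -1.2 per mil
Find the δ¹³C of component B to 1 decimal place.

Isotope mass balance: δ_bulk = Σ fᵢ·δᵢ.
-9.0 = 0.285×(-25.2) + 0.377×δ_B + 0.338×(-1.2)
0.377·δ_B = -9.0 − (-7.588) = -1.412
δ_B = -1.412 / 0.377 = -3.75 per mil

-3.7 per mil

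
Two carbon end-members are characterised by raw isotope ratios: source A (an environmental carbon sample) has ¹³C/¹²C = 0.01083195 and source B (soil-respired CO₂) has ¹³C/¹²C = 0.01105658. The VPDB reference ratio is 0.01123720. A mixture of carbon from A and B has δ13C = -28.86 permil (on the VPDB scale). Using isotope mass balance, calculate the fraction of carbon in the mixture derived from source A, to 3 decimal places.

0.640

δ_A = (0.01083195/0.01123720 − 1)×1000 = (0.963937 − 1)×1000 = -36.063 permil
δ_B = (0.01105658/0.01123720 − 1)×1000 = (0.983927 − 1)×1000 = -16.073 permil
f_A = (δ_mix − δ_B)/(δ_A − δ_B) = (-28.86 − (-16.073))/(-36.063 − (-16.073))
f_A = -12.787 / -19.990 = 0.6397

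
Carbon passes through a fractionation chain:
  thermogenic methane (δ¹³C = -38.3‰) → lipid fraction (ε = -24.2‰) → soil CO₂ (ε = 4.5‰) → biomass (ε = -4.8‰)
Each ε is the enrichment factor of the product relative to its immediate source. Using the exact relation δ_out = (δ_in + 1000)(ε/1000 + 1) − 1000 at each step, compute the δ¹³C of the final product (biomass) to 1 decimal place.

-61.9‰

step 1: δ = (-38.30 + 1000)·(-24.2/1000 + 1) − 1000 = -61.57‰
step 2: δ = (-61.57 + 1000)·(4.5/1000 + 1) − 1000 = -57.35‰
step 3: δ = (-57.35 + 1000)·(-4.8/1000 + 1) − 1000 = -61.87‰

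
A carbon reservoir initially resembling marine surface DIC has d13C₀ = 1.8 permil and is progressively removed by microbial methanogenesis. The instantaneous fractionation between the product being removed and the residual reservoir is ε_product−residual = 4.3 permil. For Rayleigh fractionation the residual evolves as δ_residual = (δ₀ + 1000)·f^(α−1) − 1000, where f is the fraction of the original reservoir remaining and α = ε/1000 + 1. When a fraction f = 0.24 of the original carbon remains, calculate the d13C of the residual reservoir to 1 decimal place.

Rayleigh residual: δ_res = (δ₀ + 1000)·f^(α−1) − 1000
α = ε/1000 + 1 = 1.00430, so α − 1 = 0.00430
f^(α−1) = 0.24^(0.00430) = 0.993882
δ_res = (1.8 + 1000) × 0.993882 − 1000 = 995.671 − 1000 = -4.33 permil

-4.3 permil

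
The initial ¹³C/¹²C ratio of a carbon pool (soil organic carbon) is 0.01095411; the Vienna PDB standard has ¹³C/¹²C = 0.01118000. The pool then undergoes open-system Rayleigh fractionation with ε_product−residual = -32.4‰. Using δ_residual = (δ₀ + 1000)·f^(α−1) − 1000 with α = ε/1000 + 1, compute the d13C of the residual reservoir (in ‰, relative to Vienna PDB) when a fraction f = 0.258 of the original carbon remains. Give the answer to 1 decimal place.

δ₀ = (0.01095411/0.01118000 − 1)×1000 = (0.979795 − 1)×1000 = -20.205‰
α − 1 = ε/1000 = -0.0324
f^(α−1) = 0.258^(-0.0324) = 1.044873
δ_res = (-20.205 + 1000) × 1.044873 − 1000 = 1023.762 − 1000 = 23.76‰

23.8‰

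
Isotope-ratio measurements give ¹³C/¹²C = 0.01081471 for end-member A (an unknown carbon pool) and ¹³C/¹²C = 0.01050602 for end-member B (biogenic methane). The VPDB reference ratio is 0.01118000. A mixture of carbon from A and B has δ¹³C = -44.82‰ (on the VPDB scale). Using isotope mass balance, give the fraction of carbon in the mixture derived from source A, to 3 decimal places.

0.560

δ_A = (0.01081471/0.01118000 − 1)×1000 = (0.967326 − 1)×1000 = -32.674‰
δ_B = (0.01050602/0.01118000 − 1)×1000 = (0.939716 − 1)×1000 = -60.284‰
f_A = (δ_mix − δ_B)/(δ_A − δ_B) = (-44.82 − (-60.284))/(-32.674 − (-60.284))
f_A = 15.464 / 27.611 = 0.5601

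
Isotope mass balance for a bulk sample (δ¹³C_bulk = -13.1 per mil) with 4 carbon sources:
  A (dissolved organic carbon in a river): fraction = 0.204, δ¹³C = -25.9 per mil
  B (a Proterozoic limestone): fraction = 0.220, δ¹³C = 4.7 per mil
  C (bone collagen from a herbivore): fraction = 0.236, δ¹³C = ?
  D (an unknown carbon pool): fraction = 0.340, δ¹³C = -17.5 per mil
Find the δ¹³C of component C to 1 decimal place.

-12.3 per mil

Isotope mass balance: δ_bulk = Σ fᵢ·δᵢ.
-13.1 = 0.204×(-25.9) + 0.220×(4.7) + 0.236×δ_C + 0.340×(-17.5)
0.236·δ_C = -13.1 − (-10.200) = -2.900
δ_C = -2.900 / 0.236 = -12.29 per mil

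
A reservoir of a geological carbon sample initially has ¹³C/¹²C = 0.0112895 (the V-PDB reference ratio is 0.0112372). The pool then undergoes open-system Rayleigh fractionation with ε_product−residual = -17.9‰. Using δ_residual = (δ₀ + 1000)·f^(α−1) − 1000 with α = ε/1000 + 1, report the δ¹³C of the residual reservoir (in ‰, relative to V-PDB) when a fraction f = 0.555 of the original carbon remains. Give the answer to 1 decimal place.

δ₀ = (0.0112895/0.0112372 − 1)×1000 = (1.004654 − 1)×1000 = 4.654‰
α − 1 = ε/1000 = -0.0179
f^(α−1) = 0.555^(-0.0179) = 1.010595
δ_res = (4.654 + 1000) × 1.010595 − 1000 = 1015.299 − 1000 = 15.30‰

15.3‰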